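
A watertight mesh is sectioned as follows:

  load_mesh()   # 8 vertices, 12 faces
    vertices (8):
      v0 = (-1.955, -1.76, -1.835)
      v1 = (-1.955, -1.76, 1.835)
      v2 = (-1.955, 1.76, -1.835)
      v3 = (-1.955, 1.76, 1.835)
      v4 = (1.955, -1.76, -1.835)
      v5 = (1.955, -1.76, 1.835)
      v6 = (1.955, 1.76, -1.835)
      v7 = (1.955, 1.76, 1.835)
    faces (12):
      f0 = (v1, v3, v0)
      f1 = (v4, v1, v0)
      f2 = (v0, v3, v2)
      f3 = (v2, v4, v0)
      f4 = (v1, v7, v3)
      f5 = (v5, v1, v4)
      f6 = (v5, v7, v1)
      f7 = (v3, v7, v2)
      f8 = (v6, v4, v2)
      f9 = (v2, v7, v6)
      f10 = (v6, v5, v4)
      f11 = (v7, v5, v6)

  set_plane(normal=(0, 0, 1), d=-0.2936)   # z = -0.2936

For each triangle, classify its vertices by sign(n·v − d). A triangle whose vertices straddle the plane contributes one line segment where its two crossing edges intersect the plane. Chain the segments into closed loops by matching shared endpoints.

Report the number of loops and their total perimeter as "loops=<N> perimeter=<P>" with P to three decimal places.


loops=1 perimeter=14.860

Straddling triangles (8 of 12):
  (v1,v3,v0) [++-] → (-1.955, -0.2816, -0.2936)–(-1.955, -1.76, -0.2936)  len=1.4784
  (v4,v1,v0) [-+-] → (0.3128, -1.76, -0.2936)–(-1.955, -1.76, -0.2936)  len=2.2678
  (v0,v3,v2) [-+-] → (-1.955, -0.2816, -0.2936)–(-1.955, 1.76, -0.2936)  len=2.0416
  (v5,v1,v4) [++-] → (0.3128, -1.76, -0.2936)–(1.955, -1.76, -0.2936)  len=1.6422
  (v3,v7,v2) [++-] → (-0.3128, 1.76, -0.2936)–(-1.955, 1.76, -0.2936)  len=1.6422
  (v2,v7,v6) [-+-] → (-0.3128, 1.76, -0.2936)–(1.955, 1.76, -0.2936)  len=2.2678
  (v6,v5,v4) [-+-] → (1.955, 0.2816, -0.2936)–(1.955, -1.76, -0.2936)  len=2.0416
  (v7,v5,v6) [++-] → (1.955, 0.2816, -0.2936)–(1.955, 1.76, -0.2936)  len=1.4784

Chained into 1 loop(s):
  loop 1: 8 segments, perimeter = 14.8600
Total perimeter = 14.860


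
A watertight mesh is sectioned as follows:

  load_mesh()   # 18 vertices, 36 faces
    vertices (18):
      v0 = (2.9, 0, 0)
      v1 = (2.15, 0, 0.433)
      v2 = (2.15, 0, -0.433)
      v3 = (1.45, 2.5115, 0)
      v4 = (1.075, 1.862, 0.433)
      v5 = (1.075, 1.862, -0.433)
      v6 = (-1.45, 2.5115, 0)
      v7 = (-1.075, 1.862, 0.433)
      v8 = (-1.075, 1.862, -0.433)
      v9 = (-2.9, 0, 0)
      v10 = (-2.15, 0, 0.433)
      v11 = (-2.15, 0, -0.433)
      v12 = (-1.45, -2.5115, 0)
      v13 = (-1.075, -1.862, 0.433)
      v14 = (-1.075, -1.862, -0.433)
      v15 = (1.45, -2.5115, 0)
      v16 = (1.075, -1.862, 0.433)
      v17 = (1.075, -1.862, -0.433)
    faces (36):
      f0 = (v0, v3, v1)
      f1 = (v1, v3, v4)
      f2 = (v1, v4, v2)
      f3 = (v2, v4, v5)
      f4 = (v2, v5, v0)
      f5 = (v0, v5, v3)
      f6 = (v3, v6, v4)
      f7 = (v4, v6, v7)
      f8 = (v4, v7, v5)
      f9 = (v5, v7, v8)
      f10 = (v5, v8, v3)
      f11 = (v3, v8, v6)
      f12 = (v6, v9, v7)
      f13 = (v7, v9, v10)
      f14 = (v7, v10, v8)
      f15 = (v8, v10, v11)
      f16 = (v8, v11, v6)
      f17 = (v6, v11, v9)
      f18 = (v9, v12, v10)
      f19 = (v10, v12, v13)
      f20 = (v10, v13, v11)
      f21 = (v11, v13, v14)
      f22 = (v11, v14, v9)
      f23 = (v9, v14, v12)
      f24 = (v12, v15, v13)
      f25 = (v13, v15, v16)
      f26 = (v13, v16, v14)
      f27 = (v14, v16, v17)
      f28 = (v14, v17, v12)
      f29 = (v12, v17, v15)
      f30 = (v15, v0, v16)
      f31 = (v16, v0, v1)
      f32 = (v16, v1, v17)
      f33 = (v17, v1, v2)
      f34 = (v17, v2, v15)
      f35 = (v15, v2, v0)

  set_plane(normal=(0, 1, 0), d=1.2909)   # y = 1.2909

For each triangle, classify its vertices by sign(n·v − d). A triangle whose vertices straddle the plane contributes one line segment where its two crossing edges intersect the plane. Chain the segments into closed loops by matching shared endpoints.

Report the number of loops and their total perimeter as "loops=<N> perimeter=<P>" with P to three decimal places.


loops=2 perimeter=5.196

Straddling triangles (12 of 36):
  (v0,v3,v1) [-+-] → (2.15471, 1.2909, 0)–(1.7902, 1.2909, 0.21044)  len=0.4209
  (v1,v3,v4) [-++] → (1.7902, 1.2909, 0.21044)–(1.40472, 1.2909, 0.433)  len=0.4451
  (v1,v4,v2) [-+-] → (1.40472, 1.2909, 0.433)–(1.40472, 1.2909, 0.167386)  len=0.2656
  (v2,v4,v5) [-++] → (1.40472, 1.2909, 0.167386)–(1.40472, 1.2909, -0.433)  len=0.6004
  (v2,v5,v0) [-+-] → (1.40472, 1.2909, -0.433)–(1.63475, 1.2909, -0.300193)  len=0.2656
  (v0,v5,v3) [-++] → (1.63475, 1.2909, -0.300193)–(2.15471, 1.2909, 0)  len=0.6004
  (v6,v9,v7) [+-+] → (-2.15471, 1.2909, 0)–(-1.63475, 1.2909, 0.300193)  len=0.6004
  (v7,v9,v10) [+--] → (-1.63475, 1.2909, 0.300193)–(-1.40472, 1.2909, 0.433)  len=0.2656
  (v7,v10,v8) [+-+] → (-1.40472, 1.2909, 0.433)–(-1.40472, 1.2909, -0.167386)  len=0.6004
  (v8,v10,v11) [+--] → (-1.40472, 1.2909, -0.167386)–(-1.40472, 1.2909, -0.433)  len=0.2656
  (v8,v11,v6) [+-+] → (-1.40472, 1.2909, -0.433)–(-1.7902, 1.2909, -0.21044)  len=0.4451
  (v6,v11,v9) [+--] → (-1.7902, 1.2909, -0.21044)–(-2.15471, 1.2909, 0)  len=0.4209

Chained into 2 loop(s):
  loop 1: 6 segments, perimeter = 2.5980
  loop 2: 6 segments, perimeter = 2.5980
Total perimeter = 5.196


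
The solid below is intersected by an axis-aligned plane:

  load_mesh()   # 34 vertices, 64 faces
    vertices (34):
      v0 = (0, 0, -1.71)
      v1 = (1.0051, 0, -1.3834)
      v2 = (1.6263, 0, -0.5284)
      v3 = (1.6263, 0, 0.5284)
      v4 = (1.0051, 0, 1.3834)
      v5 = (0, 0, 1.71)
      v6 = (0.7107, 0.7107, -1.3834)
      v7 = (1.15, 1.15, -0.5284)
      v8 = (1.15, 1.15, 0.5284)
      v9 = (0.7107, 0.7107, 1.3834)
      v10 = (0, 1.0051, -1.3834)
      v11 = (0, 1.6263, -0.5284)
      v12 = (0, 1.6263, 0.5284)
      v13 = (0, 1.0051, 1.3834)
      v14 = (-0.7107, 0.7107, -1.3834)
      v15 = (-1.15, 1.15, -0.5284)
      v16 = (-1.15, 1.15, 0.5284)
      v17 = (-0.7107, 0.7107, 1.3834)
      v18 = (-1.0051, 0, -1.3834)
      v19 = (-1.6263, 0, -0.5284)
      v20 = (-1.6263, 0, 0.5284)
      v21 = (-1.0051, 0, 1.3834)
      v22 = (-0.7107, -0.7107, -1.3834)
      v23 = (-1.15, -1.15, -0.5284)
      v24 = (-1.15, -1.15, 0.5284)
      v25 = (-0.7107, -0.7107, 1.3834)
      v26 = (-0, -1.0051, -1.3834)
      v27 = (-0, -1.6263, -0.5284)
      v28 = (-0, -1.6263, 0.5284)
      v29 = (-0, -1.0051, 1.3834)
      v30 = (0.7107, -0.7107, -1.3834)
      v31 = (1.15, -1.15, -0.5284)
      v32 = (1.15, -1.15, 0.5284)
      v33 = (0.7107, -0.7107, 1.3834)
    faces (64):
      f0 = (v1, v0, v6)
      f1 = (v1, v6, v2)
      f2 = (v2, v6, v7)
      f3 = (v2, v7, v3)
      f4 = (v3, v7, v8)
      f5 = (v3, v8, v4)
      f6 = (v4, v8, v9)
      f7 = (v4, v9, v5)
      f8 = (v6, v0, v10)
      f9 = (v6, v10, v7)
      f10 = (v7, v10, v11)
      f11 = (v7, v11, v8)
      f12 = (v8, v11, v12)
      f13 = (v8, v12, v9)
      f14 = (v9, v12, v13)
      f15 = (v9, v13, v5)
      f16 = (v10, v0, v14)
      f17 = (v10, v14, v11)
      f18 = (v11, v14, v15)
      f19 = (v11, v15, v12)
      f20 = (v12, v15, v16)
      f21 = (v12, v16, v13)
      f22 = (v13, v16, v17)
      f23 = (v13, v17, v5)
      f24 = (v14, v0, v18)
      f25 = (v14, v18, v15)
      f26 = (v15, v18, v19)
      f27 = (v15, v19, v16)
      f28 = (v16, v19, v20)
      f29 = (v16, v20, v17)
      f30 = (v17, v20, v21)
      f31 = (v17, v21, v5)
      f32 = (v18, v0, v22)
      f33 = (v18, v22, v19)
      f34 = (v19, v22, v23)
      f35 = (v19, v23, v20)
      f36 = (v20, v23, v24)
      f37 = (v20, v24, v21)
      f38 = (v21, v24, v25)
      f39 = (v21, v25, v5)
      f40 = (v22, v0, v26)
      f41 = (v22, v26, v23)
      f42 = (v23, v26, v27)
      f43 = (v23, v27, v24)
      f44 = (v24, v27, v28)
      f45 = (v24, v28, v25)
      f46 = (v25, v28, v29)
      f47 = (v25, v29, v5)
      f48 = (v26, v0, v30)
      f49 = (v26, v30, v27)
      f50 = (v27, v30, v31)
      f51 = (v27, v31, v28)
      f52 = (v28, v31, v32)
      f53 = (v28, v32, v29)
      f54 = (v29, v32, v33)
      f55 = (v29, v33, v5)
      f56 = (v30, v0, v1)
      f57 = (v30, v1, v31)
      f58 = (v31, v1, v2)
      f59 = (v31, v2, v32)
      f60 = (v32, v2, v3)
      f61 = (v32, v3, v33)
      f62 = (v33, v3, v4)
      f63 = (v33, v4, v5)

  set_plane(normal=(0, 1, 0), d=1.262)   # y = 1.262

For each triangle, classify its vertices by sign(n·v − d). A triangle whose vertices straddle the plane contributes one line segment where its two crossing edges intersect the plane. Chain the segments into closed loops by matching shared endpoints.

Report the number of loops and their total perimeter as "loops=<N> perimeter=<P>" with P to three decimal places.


loops=1 perimeter=6.163

Straddling triangles (10 of 64):
  (v7,v10,v11) [--+] → (0, 1.262, -1.02981)–(0.879582, 1.262, -0.5284)  len=1.0125
  (v7,v11,v8) [-+-] → (0.879582, 1.262, -0.5284)–(0.879582, 1.262, 0.279898)  len=0.8083
  (v8,v11,v12) [-++] → (0.879582, 1.262, 0.279898)–(0.879582, 1.262, 0.5284)  len=0.2485
  (v8,v12,v9) [-+-] → (0.879582, 1.262, 0.5284)–(0.282774, 1.262, 0.868588)  len=0.6870
  (v9,v12,v13) [-+-] → (0.282774, 1.262, 0.868588)–(0, 1.262, 1.02981)  len=0.3255
  (v10,v14,v11) [--+] → (-0.282774, 1.262, -0.868588)–(0, 1.262, -1.02981)  len=0.3255
  (v11,v14,v15) [+--] → (-0.282774, 1.262, -0.868588)–(-0.879582, 1.262, -0.5284)  len=0.6870
  (v11,v15,v12) [+-+] → (-0.879582, 1.262, -0.5284)–(-0.879582, 1.262, -0.279898)  len=0.2485
  (v12,v15,v16) [+--] → (-0.879582, 1.262, -0.279898)–(-0.879582, 1.262, 0.5284)  len=0.8083
  (v12,v16,v13) [+--] → (-0.879582, 1.262, 0.5284)–(0, 1.262, 1.02981)  len=1.0125

Chained into 1 loop(s):
  loop 1: 10 segments, perimeter = 6.1634
Total perimeter = 6.163


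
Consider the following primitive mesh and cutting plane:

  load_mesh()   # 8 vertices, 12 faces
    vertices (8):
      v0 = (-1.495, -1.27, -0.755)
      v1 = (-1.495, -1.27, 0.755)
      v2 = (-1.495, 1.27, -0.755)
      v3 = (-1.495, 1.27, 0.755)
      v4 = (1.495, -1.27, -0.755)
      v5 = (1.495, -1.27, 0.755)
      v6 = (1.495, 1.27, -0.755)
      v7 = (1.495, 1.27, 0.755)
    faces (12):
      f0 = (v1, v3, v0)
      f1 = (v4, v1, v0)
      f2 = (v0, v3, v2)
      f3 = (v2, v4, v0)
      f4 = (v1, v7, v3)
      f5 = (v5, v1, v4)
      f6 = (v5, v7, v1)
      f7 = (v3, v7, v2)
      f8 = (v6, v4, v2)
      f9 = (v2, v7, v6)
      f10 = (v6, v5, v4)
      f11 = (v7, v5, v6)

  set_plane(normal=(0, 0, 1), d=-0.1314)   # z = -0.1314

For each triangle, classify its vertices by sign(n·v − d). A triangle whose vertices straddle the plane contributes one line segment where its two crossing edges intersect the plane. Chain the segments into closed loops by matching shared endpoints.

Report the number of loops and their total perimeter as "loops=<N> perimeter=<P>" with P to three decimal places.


Straddling triangles (8 of 12):
  (v1,v3,v0) [++-] → (-1.495, -0.22103, -0.1314)–(-1.495, -1.27, -0.1314)  len=1.0490
  (v4,v1,v0) [-+-] → (0.260189, -1.27, -0.1314)–(-1.495, -1.27, -0.1314)  len=1.7552
  (v0,v3,v2) [-+-] → (-1.495, -0.22103, -0.1314)–(-1.495, 1.27, -0.1314)  len=1.4910
  (v5,v1,v4) [++-] → (0.260189, -1.27, -0.1314)–(1.495, -1.27, -0.1314)  len=1.2348
  (v3,v7,v2) [++-] → (-0.260189, 1.27, -0.1314)–(-1.495, 1.27, -0.1314)  len=1.2348
  (v2,v7,v6) [-+-] → (-0.260189, 1.27, -0.1314)–(1.495, 1.27, -0.1314)  len=1.7552
  (v6,v5,v4) [-+-] → (1.495, 0.22103, -0.1314)–(1.495, -1.27, -0.1314)  len=1.4910
  (v7,v5,v6) [++-] → (1.495, 0.22103, -0.1314)–(1.495, 1.27, -0.1314)  len=1.0490

Chained into 1 loop(s):
  loop 1: 8 segments, perimeter = 11.0600
Total perimeter = 11.060

loops=1 perimeter=11.060


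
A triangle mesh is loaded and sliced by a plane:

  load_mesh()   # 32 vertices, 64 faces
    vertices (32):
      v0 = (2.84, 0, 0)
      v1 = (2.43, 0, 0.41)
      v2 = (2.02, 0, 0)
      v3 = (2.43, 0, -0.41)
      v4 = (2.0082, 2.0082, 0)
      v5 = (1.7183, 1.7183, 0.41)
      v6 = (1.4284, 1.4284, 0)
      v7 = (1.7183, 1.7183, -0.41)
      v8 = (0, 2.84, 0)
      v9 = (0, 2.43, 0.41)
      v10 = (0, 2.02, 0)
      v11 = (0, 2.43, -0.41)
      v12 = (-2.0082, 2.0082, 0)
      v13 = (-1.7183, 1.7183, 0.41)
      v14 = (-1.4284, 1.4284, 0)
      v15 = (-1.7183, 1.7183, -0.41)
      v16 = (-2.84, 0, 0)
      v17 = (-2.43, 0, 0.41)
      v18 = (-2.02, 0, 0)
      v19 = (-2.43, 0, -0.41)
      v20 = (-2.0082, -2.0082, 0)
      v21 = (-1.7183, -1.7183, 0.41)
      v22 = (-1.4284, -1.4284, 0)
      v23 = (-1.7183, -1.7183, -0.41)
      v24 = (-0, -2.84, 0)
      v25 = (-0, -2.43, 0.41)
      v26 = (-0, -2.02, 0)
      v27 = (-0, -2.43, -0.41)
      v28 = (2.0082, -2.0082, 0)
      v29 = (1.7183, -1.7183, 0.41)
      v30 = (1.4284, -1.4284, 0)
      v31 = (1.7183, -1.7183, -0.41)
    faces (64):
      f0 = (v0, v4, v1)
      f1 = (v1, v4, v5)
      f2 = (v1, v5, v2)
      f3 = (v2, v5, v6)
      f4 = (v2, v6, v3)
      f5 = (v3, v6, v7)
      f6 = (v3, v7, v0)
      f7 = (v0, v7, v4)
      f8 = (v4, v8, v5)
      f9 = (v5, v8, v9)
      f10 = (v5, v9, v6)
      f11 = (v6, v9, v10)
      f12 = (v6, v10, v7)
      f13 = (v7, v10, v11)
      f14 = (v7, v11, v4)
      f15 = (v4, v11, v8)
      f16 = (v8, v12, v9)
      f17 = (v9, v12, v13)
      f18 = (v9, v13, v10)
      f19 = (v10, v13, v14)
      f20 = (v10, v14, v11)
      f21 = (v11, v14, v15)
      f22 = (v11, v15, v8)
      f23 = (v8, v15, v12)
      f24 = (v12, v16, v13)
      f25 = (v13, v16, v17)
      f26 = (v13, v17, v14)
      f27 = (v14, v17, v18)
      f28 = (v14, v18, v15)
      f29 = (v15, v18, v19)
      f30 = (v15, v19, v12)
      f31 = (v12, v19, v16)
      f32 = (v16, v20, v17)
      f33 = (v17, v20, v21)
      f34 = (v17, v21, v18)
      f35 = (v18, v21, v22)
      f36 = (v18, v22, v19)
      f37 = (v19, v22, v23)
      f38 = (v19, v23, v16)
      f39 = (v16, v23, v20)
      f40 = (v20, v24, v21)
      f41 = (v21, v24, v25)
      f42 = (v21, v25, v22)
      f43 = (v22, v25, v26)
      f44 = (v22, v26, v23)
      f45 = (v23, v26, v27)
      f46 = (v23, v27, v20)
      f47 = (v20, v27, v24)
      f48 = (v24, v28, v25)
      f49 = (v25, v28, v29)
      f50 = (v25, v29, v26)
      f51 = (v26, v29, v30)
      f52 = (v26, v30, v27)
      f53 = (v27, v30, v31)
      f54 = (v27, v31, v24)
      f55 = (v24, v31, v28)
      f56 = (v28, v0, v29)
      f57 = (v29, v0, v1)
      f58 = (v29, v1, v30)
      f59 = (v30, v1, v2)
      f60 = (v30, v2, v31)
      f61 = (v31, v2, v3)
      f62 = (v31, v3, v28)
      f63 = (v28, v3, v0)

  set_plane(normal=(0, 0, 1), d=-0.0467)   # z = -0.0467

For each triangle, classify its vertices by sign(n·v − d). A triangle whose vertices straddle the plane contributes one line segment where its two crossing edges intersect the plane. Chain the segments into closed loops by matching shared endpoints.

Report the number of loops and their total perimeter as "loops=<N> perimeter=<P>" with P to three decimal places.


loops=2 perimeter=29.758

Straddling triangles (32 of 64):
  (v2,v6,v3) [++-] → (1.54248, 1.2657, -0.0467)–(2.0667, 0, -0.0467)  len=1.3700
  (v3,v6,v7) [-+-] → (1.54248, 1.2657, -0.0467)–(1.46142, 1.46142, -0.0467)  len=0.2118
  (v3,v7,v0) [--+] → (2.71224, 0.195719, -0.0467)–(2.7933, 0, -0.0467)  len=0.2118
  (v0,v7,v4) [+-+] → (2.71224, 0.195719, -0.0467)–(1.97518, 1.97518, -0.0467)  len=1.9261
  (v6,v10,v7) [++-] → (0.195719, 1.98564, -0.0467)–(1.46142, 1.46142, -0.0467)  len=1.3700
  (v7,v10,v11) [-+-] → (0.195719, 1.98564, -0.0467)–(0, 2.0667, -0.0467)  len=0.2118
  (v7,v11,v4) [--+] → (1.77946, 2.05624, -0.0467)–(1.97518, 1.97518, -0.0467)  len=0.2118
  (v4,v11,v8) [+-+] → (1.77946, 2.05624, -0.0467)–(0, 2.7933, -0.0467)  len=1.9261
  (v10,v14,v11) [++-] → (-1.2657, 1.54248, -0.0467)–(0, 2.0667, -0.0467)  len=1.3700
  (v11,v14,v15) [-+-] → (-1.2657, 1.54248, -0.0467)–(-1.46142, 1.46142, -0.0467)  len=0.2118
  (v11,v15,v8) [--+] → (-0.195719, 2.71224, -0.0467)–(0, 2.7933, -0.0467)  len=0.2118
  (v8,v15,v12) [+-+] → (-0.195719, 2.71224, -0.0467)–(-1.97518, 1.97518, -0.0467)  len=1.9261
  (v14,v18,v15) [++-] → (-1.98564, 0.195719, -0.0467)–(-1.46142, 1.46142, -0.0467)  len=1.3700
  (v15,v18,v19) [-+-] → (-1.98564, 0.195719, -0.0467)–(-2.0667, 0, -0.0467)  len=0.2118
  (v15,v19,v12) [--+] → (-2.05624, 1.77946, -0.0467)–(-1.97518, 1.97518, -0.0467)  len=0.2118
  (v12,v19,v16) [+-+] → (-2.05624, 1.77946, -0.0467)–(-2.7933, 0, -0.0467)  len=1.9261
  (v18,v22,v19) [++-] → (-1.54248, -1.2657, -0.0467)–(-2.0667, 0, -0.0467)  len=1.3700
  (v19,v22,v23) [-+-] → (-1.54248, -1.2657, -0.0467)–(-1.46142, -1.46142, -0.0467)  len=0.2118
  (v19,v23,v16) [--+] → (-2.71224, -0.195719, -0.0467)–(-2.7933, 0, -0.0467)  len=0.2118
  (v16,v23,v20) [+-+] → (-2.71224, -0.195719, -0.0467)–(-1.97518, -1.97518, -0.0467)  len=1.9261
  (v22,v26,v23) [++-] → (-0.195719, -1.98564, -0.0467)–(-1.46142, -1.46142, -0.0467)  len=1.3700
  (v23,v26,v27) [-+-] → (-0.195719, -1.98564, -0.0467)–(0, -2.0667, -0.0467)  len=0.2118
  (v23,v27,v20) [--+] → (-1.77946, -2.05624, -0.0467)–(-1.97518, -1.97518, -0.0467)  len=0.2118
  (v20,v27,v24) [+-+] → (-1.77946, -2.05624, -0.0467)–(0, -2.7933, -0.0467)  len=1.9261
  (v26,v30,v27) [++-] → (1.2657, -1.54248, -0.0467)–(0, -2.0667, -0.0467)  len=1.3700
  (v27,v30,v31) [-+-] → (1.2657, -1.54248, -0.0467)–(1.46142, -1.46142, -0.0467)  len=0.2118
  (v27,v31,v24) [--+] → (0.195719, -2.71224, -0.0467)–(0, -2.7933, -0.0467)  len=0.2118
  (v24,v31,v28) [+-+] → (0.195719, -2.71224, -0.0467)–(1.97518, -1.97518, -0.0467)  len=1.9261
  (v30,v2,v31) [++-] → (1.98564, -0.195719, -0.0467)–(1.46142, -1.46142, -0.0467)  len=1.3700
  (v31,v2,v3) [-+-] → (1.98564, -0.195719, -0.0467)–(2.0667, 0, -0.0467)  len=0.2118
  (v31,v3,v28) [--+] → (2.05624, -1.77946, -0.0467)–(1.97518, -1.97518, -0.0467)  len=0.2118
  (v28,v3,v0) [+-+] → (2.05624, -1.77946, -0.0467)–(2.7933, 0, -0.0467)  len=1.9261

Chained into 2 loop(s):
  loop 1: 16 segments, perimeter = 12.6545
  loop 2: 16 segments, perimeter = 17.1033
Total perimeter = 29.758


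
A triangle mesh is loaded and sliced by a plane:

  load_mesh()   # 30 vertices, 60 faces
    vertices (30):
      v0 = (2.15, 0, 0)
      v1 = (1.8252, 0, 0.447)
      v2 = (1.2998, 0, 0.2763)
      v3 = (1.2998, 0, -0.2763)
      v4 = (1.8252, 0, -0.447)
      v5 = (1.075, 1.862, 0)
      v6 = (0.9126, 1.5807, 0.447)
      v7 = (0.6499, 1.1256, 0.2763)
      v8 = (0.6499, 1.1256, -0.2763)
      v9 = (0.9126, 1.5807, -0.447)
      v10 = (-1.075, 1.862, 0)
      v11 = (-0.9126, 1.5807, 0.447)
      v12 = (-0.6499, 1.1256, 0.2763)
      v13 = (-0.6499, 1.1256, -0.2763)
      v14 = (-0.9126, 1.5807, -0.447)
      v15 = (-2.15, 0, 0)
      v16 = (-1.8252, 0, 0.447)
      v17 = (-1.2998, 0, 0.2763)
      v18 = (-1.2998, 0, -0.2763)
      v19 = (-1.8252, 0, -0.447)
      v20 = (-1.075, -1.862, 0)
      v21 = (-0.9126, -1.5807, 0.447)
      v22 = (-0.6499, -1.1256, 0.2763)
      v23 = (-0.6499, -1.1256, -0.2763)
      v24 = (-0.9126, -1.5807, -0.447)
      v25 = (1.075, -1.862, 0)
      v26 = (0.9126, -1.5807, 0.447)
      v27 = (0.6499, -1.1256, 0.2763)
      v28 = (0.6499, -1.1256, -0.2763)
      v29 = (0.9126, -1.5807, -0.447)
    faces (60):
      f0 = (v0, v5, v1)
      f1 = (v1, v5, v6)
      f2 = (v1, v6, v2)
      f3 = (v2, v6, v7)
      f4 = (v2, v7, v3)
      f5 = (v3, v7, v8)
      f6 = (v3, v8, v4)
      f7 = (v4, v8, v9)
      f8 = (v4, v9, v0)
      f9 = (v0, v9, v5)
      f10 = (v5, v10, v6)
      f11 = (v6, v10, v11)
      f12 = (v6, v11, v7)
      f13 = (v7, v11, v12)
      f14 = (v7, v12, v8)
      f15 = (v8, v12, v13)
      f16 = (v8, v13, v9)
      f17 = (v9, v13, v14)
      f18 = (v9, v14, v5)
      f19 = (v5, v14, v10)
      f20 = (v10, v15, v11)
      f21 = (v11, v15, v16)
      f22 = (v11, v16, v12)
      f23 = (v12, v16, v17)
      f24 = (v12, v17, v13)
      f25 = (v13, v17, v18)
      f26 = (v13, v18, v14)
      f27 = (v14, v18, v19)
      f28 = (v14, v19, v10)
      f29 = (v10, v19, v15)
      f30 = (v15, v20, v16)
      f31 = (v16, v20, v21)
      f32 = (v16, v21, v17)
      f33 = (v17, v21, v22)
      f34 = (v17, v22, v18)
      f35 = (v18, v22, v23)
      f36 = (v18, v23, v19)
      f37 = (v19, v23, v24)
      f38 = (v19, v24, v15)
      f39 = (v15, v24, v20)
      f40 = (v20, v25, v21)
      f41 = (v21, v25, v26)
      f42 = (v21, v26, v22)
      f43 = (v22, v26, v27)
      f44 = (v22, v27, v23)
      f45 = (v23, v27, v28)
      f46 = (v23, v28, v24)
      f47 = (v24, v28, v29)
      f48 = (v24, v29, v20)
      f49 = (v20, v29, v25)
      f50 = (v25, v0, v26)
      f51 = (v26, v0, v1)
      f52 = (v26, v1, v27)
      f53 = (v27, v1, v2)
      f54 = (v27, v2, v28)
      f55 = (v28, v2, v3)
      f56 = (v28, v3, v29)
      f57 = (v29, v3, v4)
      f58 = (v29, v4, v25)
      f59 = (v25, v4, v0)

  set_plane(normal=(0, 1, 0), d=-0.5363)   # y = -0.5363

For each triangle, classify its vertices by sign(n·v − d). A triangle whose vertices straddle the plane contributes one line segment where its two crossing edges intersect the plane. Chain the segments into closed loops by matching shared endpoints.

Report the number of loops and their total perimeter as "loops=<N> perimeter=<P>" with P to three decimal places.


Straddling triangles (20 of 60):
  (v15,v20,v16) [+-+] → (-1.84037, -0.5363, 0)–(-1.60912, -0.5363, 0.318253)  len=0.3934
  (v16,v20,v21) [+--] → (-1.60912, -0.5363, 0.318253)–(-1.51557, -0.5363, 0.447)  len=0.1591
  (v16,v21,v17) [+-+] → (-1.51557, -0.5363, 0.447)–(-1.16843, -0.5363, 0.334215)  len=0.3650
  (v17,v21,v22) [+--] → (-1.16843, -0.5363, 0.334215)–(-0.990151, -0.5363, 0.2763)  len=0.1875
  (v17,v22,v18) [+-+] → (-0.990151, -0.5363, 0.2763)–(-0.990151, -0.5363, -0.0130099)  len=0.2893
  (v18,v22,v23) [+--] → (-0.990151, -0.5363, -0.0130099)–(-0.990151, -0.5363, -0.2763)  len=0.2633
  (v18,v23,v19) [+-+] → (-0.990151, -0.5363, -0.2763)–(-1.26522, -0.5363, -0.365669)  len=0.2892
  (v19,v23,v24) [+--] → (-1.26522, -0.5363, -0.365669)–(-1.51557, -0.5363, -0.447)  len=0.2632
  (v19,v24,v15) [+-+] → (-1.51557, -0.5363, -0.447)–(-1.73017, -0.5363, -0.151658)  len=0.3651
  (v15,v24,v20) [+--] → (-1.73017, -0.5363, -0.151658)–(-1.84037, -0.5363, 0)  len=0.1875
  (v25,v0,v26) [-+-] → (1.84037, -0.5363, 0)–(1.73017, -0.5363, 0.151658)  len=0.1875
  (v26,v0,v1) [-++] → (1.73017, -0.5363, 0.151658)–(1.51557, -0.5363, 0.447)  len=0.3651
  (v26,v1,v27) [-+-] → (1.51557, -0.5363, 0.447)–(1.26522, -0.5363, 0.365669)  len=0.2632
  (v27,v1,v2) [-++] → (1.26522, -0.5363, 0.365669)–(0.990151, -0.5363, 0.2763)  len=0.2892
  (v27,v2,v28) [-+-] → (0.990151, -0.5363, 0.2763)–(0.990151, -0.5363, 0.0130099)  len=0.2633
  (v28,v2,v3) [-++] → (0.990151, -0.5363, 0.0130099)–(0.990151, -0.5363, -0.2763)  len=0.2893
  (v28,v3,v29) [-+-] → (0.990151, -0.5363, -0.2763)–(1.16843, -0.5363, -0.334215)  len=0.1875
  (v29,v3,v4) [-++] → (1.16843, -0.5363, -0.334215)–(1.51557, -0.5363, -0.447)  len=0.3650
  (v29,v4,v25) [-+-] → (1.51557, -0.5363, -0.447)–(1.60912, -0.5363, -0.318253)  len=0.1591
  (v25,v4,v0) [-++] → (1.60912, -0.5363, -0.318253)–(1.84037, -0.5363, 0)  len=0.3934

Chained into 2 loop(s):
  loop 1: 10 segments, perimeter = 2.7626
  loop 2: 10 segments, perimeter = 2.7626
Total perimeter = 5.525

loops=2 perimeter=5.525


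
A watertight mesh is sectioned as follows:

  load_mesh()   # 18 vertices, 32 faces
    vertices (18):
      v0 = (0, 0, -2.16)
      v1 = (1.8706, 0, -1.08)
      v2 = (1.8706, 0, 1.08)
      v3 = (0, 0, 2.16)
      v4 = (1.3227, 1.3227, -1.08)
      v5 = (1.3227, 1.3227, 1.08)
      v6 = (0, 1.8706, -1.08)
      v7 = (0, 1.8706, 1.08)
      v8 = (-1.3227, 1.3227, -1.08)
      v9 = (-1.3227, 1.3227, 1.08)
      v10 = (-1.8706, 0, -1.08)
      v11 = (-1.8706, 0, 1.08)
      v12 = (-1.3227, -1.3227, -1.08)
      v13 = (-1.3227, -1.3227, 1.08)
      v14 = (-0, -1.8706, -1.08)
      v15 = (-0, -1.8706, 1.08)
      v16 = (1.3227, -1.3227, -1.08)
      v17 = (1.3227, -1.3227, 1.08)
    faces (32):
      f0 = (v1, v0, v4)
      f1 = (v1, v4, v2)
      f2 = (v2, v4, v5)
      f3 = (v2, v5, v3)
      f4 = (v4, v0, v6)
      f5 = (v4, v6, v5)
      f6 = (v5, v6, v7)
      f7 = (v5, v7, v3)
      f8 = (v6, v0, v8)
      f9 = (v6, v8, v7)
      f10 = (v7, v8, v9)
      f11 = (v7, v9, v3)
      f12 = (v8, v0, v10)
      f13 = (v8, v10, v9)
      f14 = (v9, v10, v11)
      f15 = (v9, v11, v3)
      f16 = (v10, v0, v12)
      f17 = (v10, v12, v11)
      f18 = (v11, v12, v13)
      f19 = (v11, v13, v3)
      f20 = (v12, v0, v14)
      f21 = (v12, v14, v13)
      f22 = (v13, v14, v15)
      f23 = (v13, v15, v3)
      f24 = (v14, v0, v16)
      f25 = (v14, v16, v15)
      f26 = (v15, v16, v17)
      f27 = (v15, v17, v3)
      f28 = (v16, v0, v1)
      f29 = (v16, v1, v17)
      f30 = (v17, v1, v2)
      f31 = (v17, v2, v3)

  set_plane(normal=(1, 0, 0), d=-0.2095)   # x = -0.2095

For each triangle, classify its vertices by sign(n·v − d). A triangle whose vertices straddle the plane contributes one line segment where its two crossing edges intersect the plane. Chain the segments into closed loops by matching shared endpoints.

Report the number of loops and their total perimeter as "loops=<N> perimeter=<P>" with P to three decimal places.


loops=1 perimeter=12.453

Straddling triangles (12 of 32):
  (v6,v0,v8) [++-] → (-0.2095, 0.2095, -1.98894)–(-0.2095, 1.78382, -1.08)  len=1.8179
  (v6,v8,v7) [+-+] → (-0.2095, 1.78382, -1.08)–(-0.2095, 1.78382, 0.737882)  len=1.8179
  (v7,v8,v9) [+--] → (-0.2095, 1.78382, 0.737882)–(-0.2095, 1.78382, 1.08)  len=0.3421
  (v7,v9,v3) [+-+] → (-0.2095, 1.78382, 1.08)–(-0.2095, 0.2095, 1.98894)  len=1.8179
  (v8,v0,v10) [-+-] → (-0.2095, 0.2095, -1.98894)–(-0.2095, 0, -2.03904)  len=0.2154
  (v9,v11,v3) [--+] → (-0.2095, 0, 2.03904)–(-0.2095, 0.2095, 1.98894)  len=0.2154
  (v10,v0,v12) [-+-] → (-0.2095, 0, -2.03904)–(-0.2095, -0.2095, -1.98894)  len=0.2154
  (v11,v13,v3) [--+] → (-0.2095, -0.2095, 1.98894)–(-0.2095, 0, 2.03904)  len=0.2154
  (v12,v0,v14) [-++] → (-0.2095, -0.2095, -1.98894)–(-0.2095, -1.78382, -1.08)  len=1.8179
  (v12,v14,v13) [-+-] → (-0.2095, -1.78382, -1.08)–(-0.2095, -1.78382, -0.737882)  len=0.3421
  (v13,v14,v15) [-++] → (-0.2095, -1.78382, -0.737882)–(-0.2095, -1.78382, 1.08)  len=1.8179
  (v13,v15,v3) [-++] → (-0.2095, -1.78382, 1.08)–(-0.2095, -0.2095, 1.98894)  len=1.8179

Chained into 1 loop(s):
  loop 1: 12 segments, perimeter = 12.4531
Total perimeter = 12.453


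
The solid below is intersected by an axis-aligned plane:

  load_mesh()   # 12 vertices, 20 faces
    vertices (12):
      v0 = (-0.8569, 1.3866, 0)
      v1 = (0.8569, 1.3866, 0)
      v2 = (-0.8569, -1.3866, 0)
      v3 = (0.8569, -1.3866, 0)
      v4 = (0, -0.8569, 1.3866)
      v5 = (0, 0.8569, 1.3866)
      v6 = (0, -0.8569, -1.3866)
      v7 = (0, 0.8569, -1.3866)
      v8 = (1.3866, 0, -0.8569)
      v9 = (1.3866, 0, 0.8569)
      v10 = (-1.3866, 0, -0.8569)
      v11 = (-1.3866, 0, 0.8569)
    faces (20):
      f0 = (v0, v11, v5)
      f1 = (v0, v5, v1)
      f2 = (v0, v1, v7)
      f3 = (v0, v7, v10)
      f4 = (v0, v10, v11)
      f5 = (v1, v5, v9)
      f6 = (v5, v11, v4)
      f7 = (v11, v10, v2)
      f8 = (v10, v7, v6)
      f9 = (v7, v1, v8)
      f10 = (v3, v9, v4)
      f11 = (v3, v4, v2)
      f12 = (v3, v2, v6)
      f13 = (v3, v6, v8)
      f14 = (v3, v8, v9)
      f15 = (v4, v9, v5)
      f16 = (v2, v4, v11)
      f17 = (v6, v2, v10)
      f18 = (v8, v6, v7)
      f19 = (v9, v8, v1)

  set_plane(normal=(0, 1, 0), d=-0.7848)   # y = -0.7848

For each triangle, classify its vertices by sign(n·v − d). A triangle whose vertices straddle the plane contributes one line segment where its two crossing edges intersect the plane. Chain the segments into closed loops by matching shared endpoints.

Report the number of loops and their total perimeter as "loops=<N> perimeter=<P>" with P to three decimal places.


loops=1 perimeter=7.475

Straddling triangles (10 of 20):
  (v5,v11,v4) [++-] → (-0.116669, -0.7848, 1.34203)–(0, -0.7848, 1.3866)  len=0.1249
  (v11,v10,v2) [++-] → (-1.0868, -0.7848, -0.371904)–(-1.0868, -0.7848, 0.371904)  len=0.7438
  (v10,v7,v6) [++-] → (0, -0.7848, -1.3866)–(-0.116669, -0.7848, -1.34203)  len=0.1249
  (v3,v9,v4) [-+-] → (1.0868, -0.7848, 0.371904)–(0.116669, -0.7848, 1.34203)  len=1.3720
  (v3,v6,v8) [--+] → (0.116669, -0.7848, -1.34203)–(1.0868, -0.7848, -0.371904)  len=1.3720
  (v3,v8,v9) [-++] → (1.0868, -0.7848, -0.371904)–(1.0868, -0.7848, 0.371904)  len=0.7438
  (v4,v9,v5) [-++] → (0.116669, -0.7848, 1.34203)–(0, -0.7848, 1.3866)  len=0.1249
  (v2,v4,v11) [--+] → (-0.116669, -0.7848, 1.34203)–(-1.0868, -0.7848, 0.371904)  len=1.3720
  (v6,v2,v10) [--+] → (-1.0868, -0.7848, -0.371904)–(-0.116669, -0.7848, -1.34203)  len=1.3720
  (v8,v6,v7) [+-+] → (0.116669, -0.7848, -1.34203)–(0, -0.7848, -1.3866)  len=0.1249

Chained into 1 loop(s):
  loop 1: 10 segments, perimeter = 7.4751
Total perimeter = 7.475


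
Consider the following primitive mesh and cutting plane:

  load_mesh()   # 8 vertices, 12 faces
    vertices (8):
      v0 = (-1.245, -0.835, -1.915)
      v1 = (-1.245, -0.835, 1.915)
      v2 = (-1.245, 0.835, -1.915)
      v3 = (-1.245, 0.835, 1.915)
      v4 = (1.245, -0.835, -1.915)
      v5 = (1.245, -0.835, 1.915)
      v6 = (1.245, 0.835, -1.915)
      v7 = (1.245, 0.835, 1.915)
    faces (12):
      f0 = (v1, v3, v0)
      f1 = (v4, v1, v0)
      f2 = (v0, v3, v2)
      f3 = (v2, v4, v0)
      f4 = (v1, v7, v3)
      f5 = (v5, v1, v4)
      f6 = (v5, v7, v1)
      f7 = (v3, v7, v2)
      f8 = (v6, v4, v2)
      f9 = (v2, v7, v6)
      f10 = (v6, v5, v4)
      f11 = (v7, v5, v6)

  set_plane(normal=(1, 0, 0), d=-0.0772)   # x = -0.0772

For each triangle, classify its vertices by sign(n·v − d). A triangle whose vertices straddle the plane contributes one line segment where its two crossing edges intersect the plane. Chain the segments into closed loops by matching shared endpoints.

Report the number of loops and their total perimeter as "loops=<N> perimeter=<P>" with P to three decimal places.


loops=1 perimeter=11.000

Straddling triangles (8 of 12):
  (v4,v1,v0) [+--] → (-0.0772, -0.835, 0.118745)–(-0.0772, -0.835, -1.915)  len=2.0337
  (v2,v4,v0) [-+-] → (-0.0772, 0.0517767, -1.915)–(-0.0772, -0.835, -1.915)  len=0.8868
  (v1,v7,v3) [-+-] → (-0.0772, -0.0517767, 1.915)–(-0.0772, 0.835, 1.915)  len=0.8868
  (v5,v1,v4) [+-+] → (-0.0772, -0.835, 1.915)–(-0.0772, -0.835, 0.118745)  len=1.7963
  (v5,v7,v1) [++-] → (-0.0772, -0.0517767, 1.915)–(-0.0772, -0.835, 1.915)  len=0.7832
  (v3,v7,v2) [-+-] → (-0.0772, 0.835, 1.915)–(-0.0772, 0.835, -0.118745)  len=2.0337
  (v6,v4,v2) [++-] → (-0.0772, 0.0517767, -1.915)–(-0.0772, 0.835, -1.915)  len=0.7832
  (v2,v7,v6) [-++] → (-0.0772, 0.835, -0.118745)–(-0.0772, 0.835, -1.915)  len=1.7963

Chained into 1 loop(s):
  loop 1: 8 segments, perimeter = 11.0000
Total perimeter = 11.000


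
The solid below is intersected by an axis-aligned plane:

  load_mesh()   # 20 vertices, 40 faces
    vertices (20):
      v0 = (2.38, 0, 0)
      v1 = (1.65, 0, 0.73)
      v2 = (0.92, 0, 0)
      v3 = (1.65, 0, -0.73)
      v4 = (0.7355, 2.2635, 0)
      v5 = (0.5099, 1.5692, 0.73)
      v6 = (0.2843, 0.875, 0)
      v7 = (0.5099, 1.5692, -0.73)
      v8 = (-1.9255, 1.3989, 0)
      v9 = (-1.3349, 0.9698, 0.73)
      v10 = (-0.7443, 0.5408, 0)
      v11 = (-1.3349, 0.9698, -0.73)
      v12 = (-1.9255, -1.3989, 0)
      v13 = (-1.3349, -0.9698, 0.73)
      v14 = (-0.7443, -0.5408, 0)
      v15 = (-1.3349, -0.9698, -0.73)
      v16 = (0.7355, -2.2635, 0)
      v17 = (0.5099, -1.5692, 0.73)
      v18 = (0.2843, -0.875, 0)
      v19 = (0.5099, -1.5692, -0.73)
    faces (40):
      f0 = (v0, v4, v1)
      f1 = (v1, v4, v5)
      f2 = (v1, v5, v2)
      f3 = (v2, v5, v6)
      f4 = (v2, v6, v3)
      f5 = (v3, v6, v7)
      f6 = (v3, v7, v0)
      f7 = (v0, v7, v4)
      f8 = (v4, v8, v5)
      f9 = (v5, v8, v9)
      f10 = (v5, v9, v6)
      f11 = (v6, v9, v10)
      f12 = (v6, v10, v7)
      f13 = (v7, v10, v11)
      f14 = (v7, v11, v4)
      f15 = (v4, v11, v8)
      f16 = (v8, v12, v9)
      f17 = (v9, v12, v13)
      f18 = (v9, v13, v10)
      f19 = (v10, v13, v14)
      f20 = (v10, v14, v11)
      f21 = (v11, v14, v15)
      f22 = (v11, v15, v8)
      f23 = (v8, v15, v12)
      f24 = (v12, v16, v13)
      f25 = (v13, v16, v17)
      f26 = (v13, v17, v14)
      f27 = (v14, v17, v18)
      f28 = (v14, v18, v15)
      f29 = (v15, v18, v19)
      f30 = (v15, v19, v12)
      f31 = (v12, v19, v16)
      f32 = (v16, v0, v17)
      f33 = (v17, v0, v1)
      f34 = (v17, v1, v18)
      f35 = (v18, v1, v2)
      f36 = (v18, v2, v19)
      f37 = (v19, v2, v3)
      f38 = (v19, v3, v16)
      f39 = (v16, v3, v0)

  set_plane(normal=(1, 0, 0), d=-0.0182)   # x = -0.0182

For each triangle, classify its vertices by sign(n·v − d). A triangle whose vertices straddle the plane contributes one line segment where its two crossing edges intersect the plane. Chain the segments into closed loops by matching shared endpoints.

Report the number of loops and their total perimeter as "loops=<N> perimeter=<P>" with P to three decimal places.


Straddling triangles (16 of 40):
  (v4,v8,v5) [+-+] → (-0.0182, 2.01861, 0)–(-0.0182, 1.53227, 0.571704)  len=0.7506
  (v5,v8,v9) [+--] → (-0.0182, 1.53227, 0.571704)–(-0.0182, 1.39761, 0.73)  len=0.2078
  (v5,v9,v6) [+-+] → (-0.0182, 1.39761, 0.73)–(-0.0182, 0.892711, 0.136379)  len=0.7793
  (v6,v9,v10) [+--] → (-0.0182, 0.892711, 0.136379)–(-0.0182, 0.776715, 0)  len=0.1790
  (v6,v10,v7) [+-+] → (-0.0182, 0.776715, 0)–(-0.0182, 1.13618, -0.422622)  len=0.5548
  (v7,v10,v11) [+--] → (-0.0182, 1.13618, -0.422622)–(-0.0182, 1.39761, -0.73)  len=0.4035
  (v7,v11,v4) [+-+] → (-0.0182, 1.39761, -0.73)–(-0.0182, 1.79255, -0.265746)  len=0.6095
  (v4,v11,v8) [+--] → (-0.0182, 1.79255, -0.265746)–(-0.0182, 2.01861, 0)  len=0.3489
  (v12,v16,v13) [-+-] → (-0.0182, -2.01861, 0)–(-0.0182, -1.79255, 0.265746)  len=0.3489
  (v13,v16,v17) [-++] → (-0.0182, -1.79255, 0.265746)–(-0.0182, -1.39761, 0.73)  len=0.6095
  (v13,v17,v14) [-+-] → (-0.0182, -1.39761, 0.73)–(-0.0182, -1.13618, 0.422622)  len=0.4035
  (v14,v17,v18) [-++] → (-0.0182, -1.13618, 0.422622)–(-0.0182, -0.776715, 0)  len=0.5548
  (v14,v18,v15) [-+-] → (-0.0182, -0.776715, 0)–(-0.0182, -0.892711, -0.136379)  len=0.1790
  (v15,v18,v19) [-++] → (-0.0182, -0.892711, -0.136379)–(-0.0182, -1.39761, -0.73)  len=0.7793
  (v15,v19,v12) [-+-] → (-0.0182, -1.39761, -0.73)–(-0.0182, -1.53227, -0.571704)  len=0.2078
  (v12,v19,v16) [-++] → (-0.0182, -1.53227, -0.571704)–(-0.0182, -2.01861, 0)  len=0.7506

Chained into 2 loop(s):
  loop 1: 8 segments, perimeter = 3.8335
  loop 2: 8 segments, perimeter = 3.8335
Total perimeter = 7.667

loops=2 perimeter=7.667


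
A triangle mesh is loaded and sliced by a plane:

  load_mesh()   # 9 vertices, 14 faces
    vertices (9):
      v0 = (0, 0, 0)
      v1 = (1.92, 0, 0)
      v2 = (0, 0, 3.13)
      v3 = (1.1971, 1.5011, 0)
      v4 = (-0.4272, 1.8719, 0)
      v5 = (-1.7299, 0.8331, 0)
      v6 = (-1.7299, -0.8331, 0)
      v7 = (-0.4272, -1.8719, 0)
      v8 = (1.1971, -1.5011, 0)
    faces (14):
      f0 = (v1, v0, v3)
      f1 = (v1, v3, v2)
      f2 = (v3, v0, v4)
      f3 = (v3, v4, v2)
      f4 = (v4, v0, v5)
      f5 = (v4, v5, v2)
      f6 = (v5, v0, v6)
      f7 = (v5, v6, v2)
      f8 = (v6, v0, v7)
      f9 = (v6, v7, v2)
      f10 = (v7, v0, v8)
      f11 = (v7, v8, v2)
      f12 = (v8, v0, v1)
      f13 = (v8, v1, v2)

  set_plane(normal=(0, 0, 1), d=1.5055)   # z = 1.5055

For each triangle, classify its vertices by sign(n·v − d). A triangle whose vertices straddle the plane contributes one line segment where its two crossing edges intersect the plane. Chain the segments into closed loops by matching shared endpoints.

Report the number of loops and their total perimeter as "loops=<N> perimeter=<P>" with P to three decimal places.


loops=1 perimeter=6.053

Straddling triangles (7 of 14):
  (v1,v3,v2) [--+] → (0.621306, 0.779085, 1.5055)–(0.996498, 0, 1.5055)  len=0.8647
  (v3,v4,v2) [--+] → (-0.221721, 0.971534, 1.5055)–(0.621306, 0.779085, 1.5055)  len=0.8647
  (v4,v5,v2) [--+] → (-0.897835, 0.432387, 1.5055)–(-0.221721, 0.971534, 1.5055)  len=0.8648
  (v5,v6,v2) [--+] → (-0.897835, -0.432387, 1.5055)–(-0.897835, 0.432387, 1.5055)  len=0.8648
  (v6,v7,v2) [--+] → (-0.221721, -0.971534, 1.5055)–(-0.897835, -0.432387, 1.5055)  len=0.8648
  (v7,v8,v2) [--+] → (0.621306, -0.779085, 1.5055)–(-0.221721, -0.971534, 1.5055)  len=0.8647
  (v8,v1,v2) [--+] → (0.996498, 0, 1.5055)–(0.621306, -0.779085, 1.5055)  len=0.8647

Chained into 1 loop(s):
  loop 1: 7 segments, perimeter = 6.0532
Total perimeter = 6.053


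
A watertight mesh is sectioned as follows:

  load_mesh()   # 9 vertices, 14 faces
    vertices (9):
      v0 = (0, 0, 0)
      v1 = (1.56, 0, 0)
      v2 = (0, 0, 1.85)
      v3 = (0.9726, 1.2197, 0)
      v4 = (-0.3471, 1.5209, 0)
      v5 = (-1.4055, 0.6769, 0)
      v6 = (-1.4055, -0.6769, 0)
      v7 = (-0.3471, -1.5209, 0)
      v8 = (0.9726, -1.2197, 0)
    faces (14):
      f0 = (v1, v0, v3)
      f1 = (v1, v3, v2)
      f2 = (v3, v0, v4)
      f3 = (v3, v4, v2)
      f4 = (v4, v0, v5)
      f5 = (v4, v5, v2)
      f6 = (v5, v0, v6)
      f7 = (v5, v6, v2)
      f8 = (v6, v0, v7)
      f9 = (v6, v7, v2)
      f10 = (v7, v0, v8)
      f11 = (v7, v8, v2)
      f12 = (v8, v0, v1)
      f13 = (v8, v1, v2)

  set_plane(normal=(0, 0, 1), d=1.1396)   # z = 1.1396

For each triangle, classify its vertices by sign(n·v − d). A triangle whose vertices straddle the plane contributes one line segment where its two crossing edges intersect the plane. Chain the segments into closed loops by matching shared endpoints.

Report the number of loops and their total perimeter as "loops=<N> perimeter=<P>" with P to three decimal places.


Straddling triangles (7 of 14):
  (v1,v3,v2) [--+] → (0.373478, 0.468365, 1.1396)–(0.59904, 0, 1.1396)  len=0.5198
  (v3,v4,v2) [--+] → (-0.133286, 0.584026, 1.1396)–(0.373478, 0.468365, 1.1396)  len=0.5198
  (v4,v5,v2) [--+] → (-0.539712, 0.25993, 1.1396)–(-0.133286, 0.584026, 1.1396)  len=0.5198
  (v5,v6,v2) [--+] → (-0.539712, -0.25993, 1.1396)–(-0.539712, 0.25993, 1.1396)  len=0.5199
  (v6,v7,v2) [--+] → (-0.133286, -0.584026, 1.1396)–(-0.539712, -0.25993, 1.1396)  len=0.5198
  (v7,v8,v2) [--+] → (0.373478, -0.468365, 1.1396)–(-0.133286, -0.584026, 1.1396)  len=0.5198
  (v8,v1,v2) [--+] → (0.59904, 0, 1.1396)–(0.373478, -0.468365, 1.1396)  len=0.5198

Chained into 1 loop(s):
  loop 1: 7 segments, perimeter = 3.6388
Total perimeter = 3.639

loops=1 perimeter=3.639


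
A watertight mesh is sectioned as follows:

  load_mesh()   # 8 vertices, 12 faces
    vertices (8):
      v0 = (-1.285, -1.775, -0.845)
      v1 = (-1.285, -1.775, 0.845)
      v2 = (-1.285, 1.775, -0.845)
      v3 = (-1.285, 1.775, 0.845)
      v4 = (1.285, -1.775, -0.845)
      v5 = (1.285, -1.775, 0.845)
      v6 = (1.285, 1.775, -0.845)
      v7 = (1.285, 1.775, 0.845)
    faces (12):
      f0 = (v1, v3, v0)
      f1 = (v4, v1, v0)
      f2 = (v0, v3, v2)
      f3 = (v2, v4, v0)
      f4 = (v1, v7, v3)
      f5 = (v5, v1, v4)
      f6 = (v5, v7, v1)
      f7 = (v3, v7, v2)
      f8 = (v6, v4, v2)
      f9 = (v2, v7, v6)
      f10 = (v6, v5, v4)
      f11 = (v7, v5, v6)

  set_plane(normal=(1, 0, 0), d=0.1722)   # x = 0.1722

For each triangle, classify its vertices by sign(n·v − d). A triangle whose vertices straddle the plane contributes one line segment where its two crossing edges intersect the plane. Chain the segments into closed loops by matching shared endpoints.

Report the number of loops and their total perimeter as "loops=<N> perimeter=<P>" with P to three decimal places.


Straddling triangles (8 of 12):
  (v4,v1,v0) [+--] → (0.1722, -1.775, -0.113237)–(0.1722, -1.775, -0.845)  len=0.7318
  (v2,v4,v0) [-+-] → (0.1722, -0.237864, -0.845)–(0.1722, -1.775, -0.845)  len=1.5371
  (v1,v7,v3) [-+-] → (0.1722, 0.237864, 0.845)–(0.1722, 1.775, 0.845)  len=1.5371
  (v5,v1,v4) [+-+] → (0.1722, -1.775, 0.845)–(0.1722, -1.775, -0.113237)  len=0.9582
  (v5,v7,v1) [++-] → (0.1722, 0.237864, 0.845)–(0.1722, -1.775, 0.845)  len=2.0129
  (v3,v7,v2) [-+-] → (0.1722, 1.775, 0.845)–(0.1722, 1.775, 0.113237)  len=0.7318
  (v6,v4,v2) [++-] → (0.1722, -0.237864, -0.845)–(0.1722, 1.775, -0.845)  len=2.0129
  (v2,v7,v6) [-++] → (0.1722, 1.775, 0.113237)–(0.1722, 1.775, -0.845)  len=0.9582

Chained into 1 loop(s):
  loop 1: 8 segments, perimeter = 10.4800
Total perimeter = 10.480

loops=1 perimeter=10.480
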